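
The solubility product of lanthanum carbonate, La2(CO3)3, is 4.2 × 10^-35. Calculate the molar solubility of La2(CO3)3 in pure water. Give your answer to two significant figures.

s = 5.2 × 10^-8 M

La2(CO3)3(s) ⇌ 2 La^3+(aq) + 3 CO3^2-(aq)
Ksp = [La^3+]^2[CO3^2-]^3
With molar solubility s: [La^3+] = 2s, [CO3^2-] = 3s.
Substituting: Ksp = (2s)^2(3s)^3 = 108s^5
Solving, s = (4.2 × 10^-35/108)^(1/5) = 5.2 × 10^-8 M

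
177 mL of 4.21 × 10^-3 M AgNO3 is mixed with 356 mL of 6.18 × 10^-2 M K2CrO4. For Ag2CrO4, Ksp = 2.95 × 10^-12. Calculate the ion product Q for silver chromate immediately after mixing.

Q ≈ 8.07 × 10^-8

Total volume = 177 + 356 = 533 mL.
[Ag^+] = 4.21 x 10^-3 × (177/533) = 1.398 × 10^-3 M
[CrO4^2-] = 6.18 × 10^-2 × (356/533) = 4.128 × 10^-2 M
Ag2CrO4(s) <=> 2 Ag^+(aq) + CrO4^2-(aq), so Q = [Ag^+]^2[CrO4^2-]
Q = (1.398 × 10^-3)^2(4.128 × 10^-2) = 8.07 x 10^-8
Q > Ksp, so Ag2CrO4 will precipitate.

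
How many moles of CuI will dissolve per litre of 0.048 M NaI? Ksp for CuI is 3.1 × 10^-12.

CuI(s) ⇌ Cu^+(aq) + I^-(aq)
Ksp = [Cu^+][I^-]
If s mol/L dissolves here, [Cu^+] = s, [I^-] = 0.048 + s ≈ 0.048 (since I^- from NaI dominates).
Ksp ≈ s × 0.048
s = 6.5 x 10^-11 M
Check: s = 6.5 × 10^-11 ≪ 0.048, so the approximation is valid.

6.5 × 10^-11 M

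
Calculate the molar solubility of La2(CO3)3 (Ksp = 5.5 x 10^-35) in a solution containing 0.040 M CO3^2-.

s ≈ 4.6e-16 M

La2(CO3)3(s) ⇌ 2 La^3+ + 3 CO3^2-
Ksp = [La^3+]^2[CO3^2-]^3
Let s be the molar solubility in this solution. [La^3+] = 2s, [CO3^2-] = 0.040 + 3s ≈ 0.040 (common-ion effect: CO3^2- is already 0.040 M).
Ksp ≈ (2s)^2 × (0.040)^3
s = 4.6 x 10^-16 M
Check: 3s = 1.4 × 10^-15 ≪ 0.040, so the approximation is valid.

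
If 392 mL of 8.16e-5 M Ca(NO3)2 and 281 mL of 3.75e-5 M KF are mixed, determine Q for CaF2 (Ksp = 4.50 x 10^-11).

Total volume = 392 + 281 = 673 mL.
[Ca^2+] = 8.16 × 10^-5 × (392/673) = 4.753 × 10^-5 M
[F^-] = 3.75 x 10^-5 × (281/673) = 1.566 × 10^-5 M
CaF2(s) ⇌ Ca^2+ + 2 F^-, so Q = [Ca^2+][F^-]^2
Q = (4.753 × 10^-5)(1.566 × 10^-5)^2 = 1.17 × 10^-14
Q < Ksp, so no precipitate of CaF2 forms.

Q ≈ 1.17e-14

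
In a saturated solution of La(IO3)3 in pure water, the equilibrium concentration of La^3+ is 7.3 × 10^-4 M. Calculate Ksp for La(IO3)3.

Ksp ≈ 7.7 × 10^-12

La(IO3)3(s) ⇌ La^3+ + 3 IO3^-
Stoichiometry gives [IO3^-] = (3/1)[La^3+] = 2.19 x 10^-3 M.
Ksp = [La^3+][IO3^-]^3
Ksp = 7.3 x 10^-4 × (2.19 x 10^-3)^3 = 7.7 × 10^-12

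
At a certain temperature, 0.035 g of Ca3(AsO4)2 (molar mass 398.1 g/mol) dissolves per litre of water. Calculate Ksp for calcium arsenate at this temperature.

Ksp = 5.7e-19

Molar solubility s = (3.5 × 10^-2 g/L) / (398.1 g/mol) = 8.79 x 10^-5 M.
Ca3(AsO4)2(s) <=> 3 Ca^2+(aq) + 2 AsO4^3-(aq)
Let s = molar solubility. Then [Ca^2+] = 3s and [AsO4^3-] = 2s.
Ksp = [Ca^2+]^3[AsO4^3-]^2
So Ksp = (3s)^3 × (2s)^2 = 108s^5
Ksp = 108 × (8.79 × 10^-5)^5 = 5.7 × 10^-19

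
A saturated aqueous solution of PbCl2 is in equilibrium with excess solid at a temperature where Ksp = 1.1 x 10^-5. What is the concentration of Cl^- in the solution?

[Cl^-] ≈ 2.8 × 10^-2 M

PbCl2(s) <=> Pb^2+ + 2 Cl^-
Ksp = [Pb^2+][Cl^-]^2
If s mol/L of PbCl2 dissolves, [Pb^2+] = s and [Cl^-] = 2s.
Substituting: Ksp = s(2s)^2 = 4s^3
s^3 = 1.1 x 10^-5 / 4, so s = 1.40 x 10^-2 M
[Cl^-] = 2s = 2.8 x 10^-2 M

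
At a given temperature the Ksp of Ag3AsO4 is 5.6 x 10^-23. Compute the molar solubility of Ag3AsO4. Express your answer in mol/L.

1.2 × 10^-6 M

Ag3AsO4(s) ⇌ 3 Ag^+ + AsO4^3-
Ksp = [Ag^+]^3[AsO4^3-]
Let s = molar solubility. Then [Ag^+] = 3s and [AsO4^3-] = s.
Substituting: Ksp = (3s)^3s = 27s^4
s = (5.6 x 10^-23 / 27)^(1/4) = 1.2 × 10^-6 M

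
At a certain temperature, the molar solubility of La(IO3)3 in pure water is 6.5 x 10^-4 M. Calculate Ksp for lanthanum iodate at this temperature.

Ksp = 4.8 × 10^-12

La(IO3)3(s) ⇌ La^3+(aq) + 3 IO3^-(aq)
For each mole of La(IO3)3 that dissolves: [La^3+] = s, [IO3^-] = 3s.
Ksp = [La^3+][IO3^-]^3
Ksp = s(3s)^3 = 27s^4
With s = 6.5 × 10^-4: Ksp = 4.8 x 10^-12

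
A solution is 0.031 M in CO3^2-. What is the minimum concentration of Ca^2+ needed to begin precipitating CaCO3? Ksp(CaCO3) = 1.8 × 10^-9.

[Ca^2+] = 5.8 × 10^-8 M

CaCO3(s) ⇌ Ca^2+ + CO3^2-
Ksp = [Ca^2+][CO3^2-]
Precipitation begins when Q = Ksp. With [CO3^2-] = 0.031 M:
1.8 × 10^-9 = (0.031) × [Ca^2+]
[Ca^2+] = (1.8 × 10^-9 / 3.1 × 10^-2) = 5.8 × 10^-8 M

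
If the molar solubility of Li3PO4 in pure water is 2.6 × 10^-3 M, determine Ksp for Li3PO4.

Li3PO4(s) ⇌ 3 Li^+ + PO4^3-
With molar solubility s: [Li^+] = 3s, [PO4^3-] = s.
Ksp = [Li^+]^3[PO4^3-]
Substituting: Ksp = (3s)^3s = 27s^4
Ksp = 27 × (2.6 × 10^-3)^4 = 1.2 × 10^-9

1.2e-9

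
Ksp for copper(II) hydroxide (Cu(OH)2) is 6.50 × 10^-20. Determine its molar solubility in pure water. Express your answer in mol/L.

Cu(OH)2(s) ⇌ Cu^2+ + 2 OH^-
Ksp = [Cu^2+][OH^-]^2
With molar solubility s: [Cu^2+] = s, [OH^-] = 2s.
Substituting: Ksp = s(2s)^2 = 4s^3
s^3 = 6.50 × 10^-20 / 4, so s = 2.53 x 10^-7 M

2.53e-7 M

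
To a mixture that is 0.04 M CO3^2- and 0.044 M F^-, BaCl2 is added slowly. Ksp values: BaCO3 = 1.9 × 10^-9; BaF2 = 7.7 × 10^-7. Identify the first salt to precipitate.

Precipitation of each salt starts when its ion product equals its Ksp.
For BaCO3: 1.9 × 10^-9 = 0.04 × [Ba^2+]  ⇒  [Ba^2+] = 4.8 × 10^-8 M.
For BaF2: 7.7 × 10^-7 = (0.044)^2 × [Ba^2+]  ⇒  [Ba^2+] = 4.0 x 10^-4 M.
The salt with the lower threshold [Ba^2+] precipitates first: BaCO3.

BaCO3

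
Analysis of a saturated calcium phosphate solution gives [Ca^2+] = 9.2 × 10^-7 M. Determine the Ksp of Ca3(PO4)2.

2.9e-31

Ca3(PO4)2(s) <=> 3 Ca^2+(aq) + 2 PO4^3-(aq)
Stoichiometry gives [PO4^3-] = (2/3)[Ca^2+] = 6.13 × 10^-7 M.
Ksp = [Ca^2+]^3[PO4^3-]^2
Ksp = (9.2 x 10^-7)^3 × (6.13 x 10^-7)^2 = 2.9 x 10^-31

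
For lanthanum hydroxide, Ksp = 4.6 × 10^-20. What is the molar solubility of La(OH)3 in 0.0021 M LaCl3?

La(OH)3(s) <=> La^3+(aq) + 3 OH^-(aq)
Ksp = [La^3+][OH^-]^3
Let s be the molar solubility in this solution. [La^3+] = 0.0021 + s ≈ 0.0021, [OH^-] = 3s (Ksp is small, so little additional dissolves).
Ksp ≈ 0.0021 × (3s)^3
s = 9.3 × 10^-7 M
Check: s = 9.3 x 10^-7 ≪ 0.0021, so the approximation is valid.

s = 9.3e-7 M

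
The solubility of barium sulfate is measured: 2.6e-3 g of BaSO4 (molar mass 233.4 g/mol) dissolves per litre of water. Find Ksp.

Molar solubility s = (2.6 × 10^-3 g/L) / (233.4 g/mol) = 1.11 × 10^-5 M.
BaSO4(s) ⇌ Ba^2+ + SO4^2-
Let s = molar solubility. Then [Ba^2+] = s and [SO4^2-] = s.
Ksp = [Ba^2+][SO4^2-]
Ksp = s × s = s^2
With s = 1.11 × 10^-5: Ksp = 1.2 × 10^-10

1.2 × 10^-10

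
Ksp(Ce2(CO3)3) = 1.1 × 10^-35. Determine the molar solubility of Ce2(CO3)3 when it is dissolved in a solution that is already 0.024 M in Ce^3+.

s = 8.9 x 10^-12 M

Ce2(CO3)3(s) ⇌ 2 Ce^3+(aq) + 3 CO3^2-(aq)
Ksp = [Ce^3+]^2[CO3^2-]^3
Let s = moles of Ce2(CO3)3 that dissolve per litre. [Ce^3+] = 0.024 + 2s ≈ 0.024, [CO3^2-] = 3s (common-ion effect: Ce^3+ is already 0.024 M).
Ksp ≈ (0.024)^2 × (3s)^3
s = 8.9 × 10^-12 M
Check: 2s = 1.8 × 10^-11 ≪ 0.024, so the approximation is valid.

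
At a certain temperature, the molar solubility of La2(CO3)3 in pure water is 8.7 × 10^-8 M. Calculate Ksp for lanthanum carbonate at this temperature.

5.4e-34

La2(CO3)3(s) ⇌ 2 La^3+ + 3 CO3^2-
Let s = molar solubility. Then [La^3+] = 2s and [CO3^2-] = 3s.
Ksp = [La^3+]^2[CO3^2-]^3
So Ksp = (2s)^2 × (3s)^3 = 108s^5
With s = 8.7 × 10^-8: Ksp = 5.4 x 10^-34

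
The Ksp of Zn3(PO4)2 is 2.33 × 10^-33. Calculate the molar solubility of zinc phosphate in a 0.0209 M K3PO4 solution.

s = 5.82e-11 M

Zn3(PO4)2(s) ⇌ 3 Zn^2+ + 2 PO4^3-
Ksp = [Zn^2+]^3[PO4^3-]^2
Let s be the molar solubility in this solution. [Zn^2+] = 3s, [PO4^3-] = 0.0209 + 2s ≈ 0.0209 (since PO4^3- from K3PO4 dominates).
Ksp ≈ (3s)^3 × (0.0209)^2
s = 5.82 x 10^-11 M
Check: 2s = 1.2 × 10^-10 ≪ 0.0209, so the approximation is valid.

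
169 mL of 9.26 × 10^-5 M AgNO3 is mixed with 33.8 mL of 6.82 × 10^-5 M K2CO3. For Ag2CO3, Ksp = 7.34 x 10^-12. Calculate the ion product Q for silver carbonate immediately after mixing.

Total volume = 169 + 33.8 = 202.8 mL.
[Ag^+] = 9.26 × 10^-5 × (169/202.8) = 7.717 × 10^-5 M
[CO3^2-] = 6.82 × 10^-5 × (33.8/202.8) = 1.137 x 10^-5 M
Ag2CO3(s) ⇌ 2 Ag^+ + CO3^2-, so Q = [Ag^+]^2[CO3^2-]
Q = (7.717 x 10^-5)^2(1.137 x 10^-5) = 6.77 × 10^-14
Q < Ksp, so no precipitate of Ag2CO3 forms.

6.77 x 10^-14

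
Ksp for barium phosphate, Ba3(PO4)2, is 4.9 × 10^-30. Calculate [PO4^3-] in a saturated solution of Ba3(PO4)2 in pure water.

[PO4^3-] = 1.1e-6 M

Ba3(PO4)2(s) ⇌ 3 Ba^2+(aq) + 2 PO4^3-(aq)
Ksp = [Ba^2+]^3[PO4^3-]^2
If s mol/L of Ba3(PO4)2 dissolves, [Ba^2+] = 3s and [PO4^3-] = 2s.
So Ksp = (3s)^3 × (2s)^2 = 108s^5
s^5 = 4.9 × 10^-30 / 108, so s = 5.39 x 10^-7 M
[PO4^3-] = 2s = 1.1 × 10^-6 M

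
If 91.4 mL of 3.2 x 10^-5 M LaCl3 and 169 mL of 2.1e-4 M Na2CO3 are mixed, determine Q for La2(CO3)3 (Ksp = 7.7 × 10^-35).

Q = 3.2e-22

Total volume = 91.4 + 169 = 260.4 mL.
[La^3+] = 3.2 × 10^-5 × (91.4/260.4) = 1.12 × 10^-5 M
[CO3^2-] = 2.1 × 10^-4 × (169/260.4) = 1.36 x 10^-4 M
La2(CO3)3(s) ⇌ 2 La^3+ + 3 CO3^2-, so Q = [La^3+]^2[CO3^2-]^3
Q = (1.12 x 10^-5)^2(1.36 × 10^-4)^3 = 3.2 × 10^-22
Q > Ksp, so La2(CO3)3 will precipitate.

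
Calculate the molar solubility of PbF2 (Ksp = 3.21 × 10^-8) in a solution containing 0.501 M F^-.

PbF2(s) ⇌ Pb^2+ + 2 F^-
Ksp = [Pb^2+][F^-]^2
Let s = moles of PbF2 that dissolve per litre. [Pb^2+] = s, [F^-] = 0.501 + 2s ≈ 0.501 (Ksp is small, so little additional dissolves).
Ksp ≈ s × (0.501)^2
s = 1.28 x 10^-7 M
Check: 2s = 2.6 x 10^-7 ≪ 0.501, so the approximation is valid.

1.28 × 10^-7 M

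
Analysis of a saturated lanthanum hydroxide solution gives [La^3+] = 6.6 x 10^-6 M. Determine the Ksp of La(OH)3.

5.1 x 10^-20

La(OH)3(s) ⇌ La^3+ + 3 OH^-
Stoichiometry gives [OH^-] = (3/1)[La^3+] = 1.98 x 10^-5 M.
Ksp = [La^3+][OH^-]^3
Ksp = 6.6 × 10^-6 × (1.98 × 10^-5)^3 = 5.1 x 10^-20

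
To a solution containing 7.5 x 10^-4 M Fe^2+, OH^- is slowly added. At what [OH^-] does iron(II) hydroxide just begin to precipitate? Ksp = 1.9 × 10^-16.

Fe(OH)2(s) ⇌ Fe^2+ + 2 OH^-
Ksp = [Fe^2+][OH^-]^2
Precipitation begins when Q = Ksp. With [Fe^2+] = 7.5 x 10^-4 M:
1.9 × 10^-16 = (7.5 x 10^-4) × [OH^-]^2
[OH^-] = (1.9 × 10^-16 / 7.5 x 10^-4)^(1/2) = 5.0 x 10^-7 M

[OH^-] = 5.0 x 10^-7 M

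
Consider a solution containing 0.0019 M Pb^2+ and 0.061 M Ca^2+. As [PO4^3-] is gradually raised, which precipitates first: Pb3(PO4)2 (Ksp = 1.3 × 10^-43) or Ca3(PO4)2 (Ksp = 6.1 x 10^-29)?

Each salt begins to precipitate when Q = Ksp, i.e. when [PO4^3-] reaches its threshold.
For Pb3(PO4)2: 1.3 × 10^-43 = (0.0019)^3 × [PO4^3-]^2  ⇒  [PO4^3-] = 4.4 × 10^-18 M.
For Ca3(PO4)2: 6.1 x 10^-29 = (0.061)^3 × [PO4^3-]^2  ⇒  [PO4^3-] = 5.2 × 10^-13 M.
The salt with the lower threshold [PO4^3-] precipitates first: Pb3(PO4)2.

Pb3(PO4)2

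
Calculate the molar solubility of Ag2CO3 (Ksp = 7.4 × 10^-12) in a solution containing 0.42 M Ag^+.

Ag2CO3(s) <=> 2 Ag^+(aq) + CO3^2-(aq)
Ksp = [Ag^+]^2[CO3^2-]
Let s be the molar solubility in this solution. [Ag^+] = 0.42 + 2s ≈ 0.42, [CO3^2-] = s (since the Ag^+ already present dominates).
Ksp ≈ (0.42)^2 × s
s = 4.2 × 10^-11 M
Check: 2s = 8.4 x 10^-11 ≪ 0.42, so the approximation is valid.

4.2 × 10^-11 M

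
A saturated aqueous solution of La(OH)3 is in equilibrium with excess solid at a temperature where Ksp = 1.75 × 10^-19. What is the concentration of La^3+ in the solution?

8.97 × 10^-6 M

La(OH)3(s) ⇌ La^3+(aq) + 3 OH^-(aq)
Ksp = [La^3+][OH^-]^3
If s mol/L of La(OH)3 dissolves, [La^3+] = s and [OH^-] = 3s.
Substituting: Ksp = s(3s)^3 = 27s^4
s = (1.75 × 10^-19 / 27)^(1/4) = 8.973 × 10^-6 M
[La^3+] = s = 8.97 × 10^-6 M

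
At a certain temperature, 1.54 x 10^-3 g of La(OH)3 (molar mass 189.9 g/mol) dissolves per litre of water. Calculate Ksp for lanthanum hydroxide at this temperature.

1.17 × 10^-19

Molar solubility s = (1.54 × 10^-3 g/L) / (189.9 g/mol) = 8.110 × 10^-6 M.
La(OH)3(s) ⇌ La^3+ + 3 OH^-
If s mol/L of La(OH)3 dissolves, [La^3+] = s and [OH^-] = 3s.
Ksp = [La^3+][OH^-]^3
Substituting: Ksp = s(3s)^3 = 27s^4
With s = 8.110 × 10^-6: Ksp = 1.17 × 10^-19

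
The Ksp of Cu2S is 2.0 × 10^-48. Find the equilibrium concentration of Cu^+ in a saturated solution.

Cu2S(s) ⇌ 2 Cu^+ + S^2-
Ksp = [Cu^+]^2[S^2-]
If s mol/L of Cu2S dissolves, [Cu^+] = 2s and [S^2-] = s.
So Ksp = (2s)^2 × s = 4s^3
s^3 = 2.0 × 10^-48 / 4, so s = 7.94 × 10^-17 M
[Cu^+] = 2s = 1.6 x 10^-16 M

[Cu^+] ≈ 1.6e-16 M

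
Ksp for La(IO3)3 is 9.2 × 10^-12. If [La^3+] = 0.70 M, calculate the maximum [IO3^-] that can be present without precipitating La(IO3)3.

[IO3^-] = 2.4 × 10^-4 M

La(IO3)3(s) ⇌ La^3+ + 3 IO3^-
Ksp = [La^3+][IO3^-]^3
Precipitation begins when Q = Ksp. With [La^3+] = 0.70 M:
9.2 × 10^-12 = (0.70) × [IO3^-]^3
[IO3^-] = (9.2 × 10^-12 / 7.0 × 10^-1)^(1/3) = 2.4 × 10^-4 M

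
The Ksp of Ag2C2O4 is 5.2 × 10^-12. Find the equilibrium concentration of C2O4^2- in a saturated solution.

[C2O4^2-] ≈ 1.1 × 10^-4 M

Ag2C2O4(s) <=> 2 Ag^+ + C2O4^2-
Ksp = [Ag^+]^2[C2O4^2-]
If s mol/L of Ag2C2O4 dissolves, [Ag^+] = 2s and [C2O4^2-] = s.
So Ksp = (2s)^2 × s = 4s^3
s = (5.2 × 10^-12 / 4)^(1/3) = 1.09 x 10^-4 M
[C2O4^2-] = s = 1.1 × 10^-4 M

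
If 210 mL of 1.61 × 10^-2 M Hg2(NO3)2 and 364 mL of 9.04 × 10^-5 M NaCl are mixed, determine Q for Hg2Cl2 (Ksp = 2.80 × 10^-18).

Total volume = 210 + 364 = 574 mL.
[Hg2^2+] = 1.61 x 10^-2 × (210/574) = 5.890 × 10^-3 M
[Cl^-] = 9.04 × 10^-5 × (364/574) = 5.733 x 10^-5 M
Hg2Cl2(s) ⇌ Hg2^2+(aq) + 2 Cl^-(aq), so Q = [Hg2^2+][Cl^-]^2
Q = (5.890 × 10^-3)(5.733 x 10^-5)^2 = 1.94 × 10^-11
Q > Ksp, so Hg2Cl2 will precipitate.

Q = 1.94 × 10^-11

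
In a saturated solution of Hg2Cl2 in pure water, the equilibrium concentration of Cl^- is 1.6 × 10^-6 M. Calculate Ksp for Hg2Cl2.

Ksp ≈ 2.0 × 10^-18

Hg2Cl2(s) ⇌ Hg2^2+ + 2 Cl^-
Stoichiometry gives [Hg2^2+] = (1/2)[Cl^-] = 8.00 x 10^-7 M.
Ksp = [Hg2^2+][Cl^-]^2
Ksp = 8.00 × 10^-7 × (1.6 × 10^-6)^2 = 2.0 × 10^-18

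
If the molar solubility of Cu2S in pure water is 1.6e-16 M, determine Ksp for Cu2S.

Cu2S(s) ⇌ 2 Cu^+ + S^2-
If s mol/L of Cu2S dissolves, [Cu^+] = 2s and [S^2-] = s.
Ksp = [Cu^+]^2[S^2-]
Ksp = (2s)^2s = 4s^3
With s = 1.6 × 10^-16: Ksp = 1.6 × 10^-47

Ksp ≈ 1.6 × 10^-47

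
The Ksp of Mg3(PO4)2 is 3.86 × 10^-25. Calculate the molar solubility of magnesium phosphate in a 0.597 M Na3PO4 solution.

s = 3.42 x 10^-9 M

Mg3(PO4)2(s) ⇌ 3 Mg^2+ + 2 PO4^3-
Ksp = [Mg^2+]^3[PO4^3-]^2
Let s be the molar solubility in this solution. [Mg^2+] = 3s, [PO4^3-] = 0.597 + 2s ≈ 0.597 (since PO4^3- from Na3PO4 dominates).
Ksp ≈ (3s)^3 × (0.597)^2
s = 3.42 × 10^-9 M
Check: 2s = 6.8 × 10^-9 ≪ 0.597, so the approximation is valid.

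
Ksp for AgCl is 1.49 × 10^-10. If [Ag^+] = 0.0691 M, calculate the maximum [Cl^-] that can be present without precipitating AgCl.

[Cl^-] ≈ 2.16 × 10^-9 M

AgCl(s) ⇌ Ag^+(aq) + Cl^-(aq)
Ksp = [Ag^+][Cl^-]
Precipitation begins when Q = Ksp. With [Ag^+] = 0.0691 M:
1.49 × 10^-10 = (0.0691) × [Cl^-]
[Cl^-] = (1.49 × 10^-10 / 6.91 x 10^-2) = 2.16 × 10^-9 M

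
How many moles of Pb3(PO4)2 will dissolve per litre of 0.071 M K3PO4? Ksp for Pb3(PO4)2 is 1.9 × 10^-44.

s = 5.2e-15 M

Pb3(PO4)2(s) ⇌ 3 Pb^2+ + 2 PO4^3-
Ksp = [Pb^2+]^3[PO4^3-]^2
Let s = moles of Pb3(PO4)2 that dissolve per litre. [Pb^2+] = 3s, [PO4^3-] = 0.071 + 2s ≈ 0.071 (since PO4^3- from K3PO4 dominates).
Ksp ≈ (3s)^3 × (0.071)^2
s = 5.2 x 10^-15 M
Check: 2s = 1.0 × 10^-14 ≪ 0.071, so the approximation is valid.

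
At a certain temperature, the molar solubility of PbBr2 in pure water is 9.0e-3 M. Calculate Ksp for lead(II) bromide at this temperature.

PbBr2(s) <=> Pb^2+ + 2 Br^-
For each mole of PbBr2 that dissolves: [Pb^2+] = s, [Br^-] = 2s.
Ksp = [Pb^2+][Br^-]^2
Substituting: Ksp = s(2s)^2 = 4s^3
Ksp = 4 × (9.0 × 10^-3)^3 = 2.9 × 10^-6

Ksp = 2.9e-6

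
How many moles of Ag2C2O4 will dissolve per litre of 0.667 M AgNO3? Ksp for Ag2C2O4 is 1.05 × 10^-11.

Ag2C2O4(s) ⇌ 2 Ag^+ + C2O4^2-
Ksp = [Ag^+]^2[C2O4^2-]
Let s = moles of Ag2C2O4 that dissolve per litre. [Ag^+] = 0.667 + 2s ≈ 0.667, [C2O4^2-] = s (since Ag^+ from AgNO3 dominates).
Ksp ≈ (0.667)^2 × s
s = 2.36 × 10^-11 M
Check: 2s = 4.7 x 10^-11 ≪ 0.667, so the approximation is valid.

2.36 × 10^-11 M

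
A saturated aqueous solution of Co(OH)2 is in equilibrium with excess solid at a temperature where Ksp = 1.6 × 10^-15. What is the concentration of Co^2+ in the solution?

Co(OH)2(s) ⇌ Co^2+(aq) + 2 OH^-(aq)
Ksp = [Co^2+][OH^-]^2
If s mol/L of Co(OH)2 dissolves, [Co^2+] = s and [OH^-] = 2s.
Ksp = s(2s)^2 = 4s^3
s^3 = 1.6 × 10^-15 / 4, so s = 7.37 × 10^-6 M
[Co^2+] = s = 7.4 x 10^-6 M

[Co^2+] = 7.4 × 10^-6 M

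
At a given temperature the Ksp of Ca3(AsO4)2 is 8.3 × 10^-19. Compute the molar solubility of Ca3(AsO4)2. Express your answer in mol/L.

Ca3(AsO4)2(s) ⇌ 3 Ca^2+(aq) + 2 AsO4^3-(aq)
Ksp = [Ca^2+]^3[AsO4^3-]^2
For each mole of Ca3(AsO4)2 that dissolves: [Ca^2+] = 3s, [AsO4^3-] = 2s.
Ksp = (3s)^3(2s)^2 = 108s^5
Solving, s = (8.3 × 10^-19/108)^(1/5) = 9.5 × 10^-5 M

s ≈ 9.5e-5 M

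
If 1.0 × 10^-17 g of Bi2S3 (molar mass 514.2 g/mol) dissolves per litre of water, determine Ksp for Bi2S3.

Molar solubility s = (1.0 × 10^-17 g/L) / (514.2 g/mol) = 1.94 × 10^-20 M.
Bi2S3(s) <=> 2 Bi^3+ + 3 S^2-
For each mole of Bi2S3 that dissolves: [Bi^3+] = 2s, [S^2-] = 3s.
Ksp = [Bi^3+]^2[S^2-]^3
Ksp = (2s)^2(3s)^3 = 108s^5
With s = 1.94 × 10^-20: Ksp = 3.0 × 10^-97

3.0 × 10^-97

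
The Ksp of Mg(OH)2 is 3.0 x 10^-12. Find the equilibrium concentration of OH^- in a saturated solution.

[OH^-] ≈ 1.8 × 10^-4 M

Mg(OH)2(s) <=> Mg^2+(aq) + 2 OH^-(aq)
Ksp = [Mg^2+][OH^-]^2
For each mole of Mg(OH)2 that dissolves: [Mg^2+] = s, [OH^-] = 2s.
So Ksp = s × (2s)^2 = 4s^3
s = (3.0 x 10^-12 / 4)^(1/3) = 9.09 x 10^-5 M
[OH^-] = 2s = 1.8 × 10^-4 M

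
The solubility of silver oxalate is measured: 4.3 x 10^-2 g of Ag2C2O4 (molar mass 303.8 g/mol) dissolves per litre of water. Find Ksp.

Molar solubility s = (4.3 x 10^-2 g/L) / (303.8 g/mol) = 1.42 × 10^-4 M.
Ag2C2O4(s) <=> 2 Ag^+ + C2O4^2-
If s mol/L of Ag2C2O4 dissolves, [Ag^+] = 2s and [C2O4^2-] = s.
Ksp = [Ag^+]^2[C2O4^2-]
Substituting: Ksp = (2s)^2s = 4s^3
With s = 1.42 × 10^-4: Ksp = 1.1 x 10^-11

Ksp ≈ 1.1 × 10^-11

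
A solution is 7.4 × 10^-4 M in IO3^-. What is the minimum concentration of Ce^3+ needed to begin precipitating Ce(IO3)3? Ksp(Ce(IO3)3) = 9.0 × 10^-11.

[Ce^3+] = 2.2 x 10^-1 M

Ce(IO3)3(s) <=> Ce^3+(aq) + 3 IO3^-(aq)
Ksp = [Ce^3+][IO3^-]^3
Precipitation begins when Q = Ksp. With [IO3^-] = 7.4 × 10^-4 M:
9.0 × 10^-11 = (7.4 × 10^-4)^3 × [Ce^3+]
[Ce^3+] = (9.0 × 10^-11 / 4.05 × 10^-10) = 2.2 × 10^-1 M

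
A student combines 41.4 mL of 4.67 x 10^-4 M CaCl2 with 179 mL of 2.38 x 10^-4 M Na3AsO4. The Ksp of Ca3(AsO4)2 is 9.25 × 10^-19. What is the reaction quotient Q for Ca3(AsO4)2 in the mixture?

Total volume = 41.4 + 179 = 220.4 mL.
[Ca^2+] = 4.67 × 10^-4 × (41.4/220.4) = 8.772 × 10^-5 M
[AsO4^3-] = 2.38 × 10^-4 × (179/220.4) = 1.933 × 10^-4 M
Ca3(AsO4)2(s) ⇌ 3 Ca^2+(aq) + 2 AsO4^3-(aq), so Q = [Ca^2+]^3[AsO4^3-]^2
Q = (8.772 × 10^-5)^3(1.933 x 10^-4)^2 = 2.52 × 10^-20
Q < Ksp, so no precipitate of Ca3(AsO4)2 forms.

Q = 2.52 × 10^-20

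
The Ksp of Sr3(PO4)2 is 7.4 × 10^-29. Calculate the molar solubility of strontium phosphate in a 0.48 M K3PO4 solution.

Sr3(PO4)2(s) ⇌ 3 Sr^2+(aq) + 2 PO4^3-(aq)
Ksp = [Sr^2+]^3[PO4^3-]^2
If s mol/L dissolves here, [Sr^2+] = 3s, [PO4^3-] = 0.48 + 2s ≈ 0.48 (Ksp is small, so little additional dissolves).
Ksp ≈ (3s)^3 × (0.48)^2
s = 2.3 × 10^-10 M
Check: 2s = 4.6 x 10^-10 ≪ 0.48, so the approximation is valid.

s ≈ 2.3 × 10^-10 M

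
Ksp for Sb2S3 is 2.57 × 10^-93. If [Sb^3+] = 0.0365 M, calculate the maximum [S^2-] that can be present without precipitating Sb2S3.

[S^2-] ≈ 1.24 x 10^-30 M

Sb2S3(s) ⇌ 2 Sb^3+ + 3 S^2-
Ksp = [Sb^3+]^2[S^2-]^3
Precipitation begins when Q = Ksp. With [Sb^3+] = 0.0365 M:
2.57 × 10^-93 = (0.0365)^2 × [S^2-]^3
[S^2-] = (2.57 × 10^-93 / 1.332 × 10^-3)^(1/3) = 1.24 × 10^-30 M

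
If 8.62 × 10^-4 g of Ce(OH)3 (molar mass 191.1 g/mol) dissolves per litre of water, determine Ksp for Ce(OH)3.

Ksp = 1.12 × 10^-20

Molar solubility s = (8.62 × 10^-4 g/L) / (191.1 g/mol) = 4.511 x 10^-6 M.
Ce(OH)3(s) ⇌ Ce^3+(aq) + 3 OH^-(aq)
For each mole of Ce(OH)3 that dissolves: [Ce^3+] = s, [OH^-] = 3s.
Ksp = [Ce^3+][OH^-]^3
Substituting: Ksp = s(3s)^3 = 27s^4
Ksp = 27 × (4.511 × 10^-6)^4 = 1.12 x 10^-20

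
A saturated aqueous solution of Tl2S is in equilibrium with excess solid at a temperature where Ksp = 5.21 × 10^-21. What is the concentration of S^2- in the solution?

1.09e-7 M

Tl2S(s) ⇌ 2 Tl^+ + S^2-
Ksp = [Tl^+]^2[S^2-]
If s mol/L of Tl2S dissolves, [Tl^+] = 2s and [S^2-] = s.
Substituting: Ksp = (2s)^2s = 4s^3
s = (5.21 × 10^-21 / 4)^(1/3) = 1.092 × 10^-7 M
[S^2-] = s = 1.09 × 10^-7 M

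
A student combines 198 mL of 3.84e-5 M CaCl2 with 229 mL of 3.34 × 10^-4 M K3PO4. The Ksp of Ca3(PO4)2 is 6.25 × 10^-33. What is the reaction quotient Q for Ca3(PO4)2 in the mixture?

Total volume = 198 + 229 = 427 mL.
[Ca^2+] = 3.84 x 10^-5 × (198/427) = 1.781 × 10^-5 M
[PO4^3-] = 3.34 × 10^-4 × (229/427) = 1.791 × 10^-4 M
Ca3(PO4)2(s) ⇌ 3 Ca^2+(aq) + 2 PO4^3-(aq), so Q = [Ca^2+]^3[PO4^3-]^2
Q = (1.781 × 10^-5)^3(1.791 × 10^-4)^2 = 1.81 × 10^-22
Q > Ksp, so Ca3(PO4)2 will precipitate.

Q ≈ 1.81 × 10^-22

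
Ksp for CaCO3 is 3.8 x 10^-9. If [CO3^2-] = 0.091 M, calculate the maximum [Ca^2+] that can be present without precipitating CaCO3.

CaCO3(s) <=> Ca^2+ + CO3^2-
Ksp = [Ca^2+][CO3^2-]
Precipitation begins when Q = Ksp. With [CO3^2-] = 0.091 M:
3.8 x 10^-9 = (0.091) × [Ca^2+]
[Ca^2+] = (3.8 x 10^-9 / 9.1 × 10^-2) = 4.2 × 10^-8 M

[Ca^2+] = 4.2e-8 M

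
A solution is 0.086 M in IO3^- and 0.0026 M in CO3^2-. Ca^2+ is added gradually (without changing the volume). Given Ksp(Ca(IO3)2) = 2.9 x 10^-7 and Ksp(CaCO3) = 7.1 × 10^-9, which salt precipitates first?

CaCO3

Precipitation of each salt starts when its ion product equals its Ksp.
For Ca(IO3)2: 2.9 x 10^-7 = (0.086)^2 × [Ca^2+]  ⇒  [Ca^2+] = 3.9 x 10^-5 M.
For CaCO3: 7.1 × 10^-9 = 0.0026 × [Ca^2+]  ⇒  [Ca^2+] = 2.7 × 10^-6 M.
The salt with the lower threshold [Ca^2+] precipitates first: CaCO3.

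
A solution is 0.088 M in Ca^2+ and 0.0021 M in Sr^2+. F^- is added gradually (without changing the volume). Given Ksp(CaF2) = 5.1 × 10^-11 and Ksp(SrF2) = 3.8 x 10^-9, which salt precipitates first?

Each salt begins to precipitate when Q = Ksp, i.e. when [F^-] reaches its threshold.
For CaF2: 5.1 × 10^-11 = 0.088 × [F^-]^2  ⇒  [F^-] = 2.4 × 10^-5 M.
For SrF2: 3.8 x 10^-9 = 0.0021 × [F^-]^2  ⇒  [F^-] = 1.3 x 10^-3 M.
The salt with the lower threshold [F^-] precipitates first: CaF2.

CaF2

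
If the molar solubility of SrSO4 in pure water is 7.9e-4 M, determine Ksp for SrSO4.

6.2 × 10^-7

SrSO4(s) <=> Sr^2+(aq) + SO4^2-(aq)
If s mol/L of SrSO4 dissolves, [Sr^2+] = s and [SO4^2-] = s.
Ksp = [Sr^2+][SO4^2-]
Ksp = s^2
With s = 7.9 x 10^-4: Ksp = 6.2 x 10^-7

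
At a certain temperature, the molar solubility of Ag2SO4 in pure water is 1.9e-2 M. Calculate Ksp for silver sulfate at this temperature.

Ag2SO4(s) ⇌ 2 Ag^+ + SO4^2-
If s mol/L of Ag2SO4 dissolves, [Ag^+] = 2s and [SO4^2-] = s.
Ksp = [Ag^+]^2[SO4^2-]
So Ksp = (2s)^2 × s = 4s^3
Ksp = 4 × (1.9 x 10^-2)^3 = 2.7 x 10^-5

Ksp = 2.7 × 10^-5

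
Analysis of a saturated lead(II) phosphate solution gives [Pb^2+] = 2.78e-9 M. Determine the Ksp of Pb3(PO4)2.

Ksp ≈ 7.38 × 10^-44

Pb3(PO4)2(s) <=> 3 Pb^2+(aq) + 2 PO4^3-(aq)
Stoichiometry gives [PO4^3-] = (2/3)[Pb^2+] = 1.853 × 10^-9 M.
Ksp = [Pb^2+]^3[PO4^3-]^2
Ksp = (2.78 x 10^-9)^3 × (1.853 × 10^-9)^2 = 7.38 x 10^-44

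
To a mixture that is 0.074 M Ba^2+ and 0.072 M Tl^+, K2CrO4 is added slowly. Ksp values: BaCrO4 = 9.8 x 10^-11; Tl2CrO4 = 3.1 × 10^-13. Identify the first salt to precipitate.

Tl2CrO4

Each salt begins to precipitate when Q = Ksp, i.e. when [CrO4^2-] reaches its threshold.
For BaCrO4: 9.8 x 10^-11 = 0.074 × [CrO4^2-]  ⇒  [CrO4^2-] = 1.3 x 10^-9 M.
For Tl2CrO4: 3.1 × 10^-13 = (0.072)^2 × [CrO4^2-]  ⇒  [CrO4^2-] = 6.0 x 10^-11 M.
The salt with the lower threshold [CrO4^2-] precipitates first: Tl2CrO4.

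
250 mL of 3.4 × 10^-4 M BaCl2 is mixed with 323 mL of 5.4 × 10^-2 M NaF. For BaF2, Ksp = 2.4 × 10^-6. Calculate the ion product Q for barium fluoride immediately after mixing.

Total volume = 250 + 323 = 573 mL.
[Ba^2+] = 3.4 x 10^-4 × (250/573) = 1.48 × 10^-4 M
[F^-] = 5.4 × 10^-2 × (323/573) = 3.04 × 10^-2 M
BaF2(s) ⇌ Ba^2+ + 2 F^-, so Q = [Ba^2+][F^-]^2
Q = (1.48 × 10^-4)(3.04 x 10^-2)^2 = 1.4 × 10^-7
Q < Ksp, so no precipitate of BaF2 forms.

Q = 1.4e-7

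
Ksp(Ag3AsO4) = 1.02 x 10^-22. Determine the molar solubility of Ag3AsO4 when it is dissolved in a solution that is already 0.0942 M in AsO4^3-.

s ≈ 3.42 x 10^-8 M

Ag3AsO4(s) ⇌ 3 Ag^+ + AsO4^3-
Ksp = [Ag^+]^3[AsO4^3-]
Let s = moles of Ag3AsO4 that dissolve per litre. [Ag^+] = 3s, [AsO4^3-] = 0.0942 + s ≈ 0.0942 (since the AsO4^3- already present dominates).
Ksp ≈ (3s)^3 × 0.0942
s = 3.42 x 10^-8 M
Check: s = 3.4 × 10^-8 ≪ 0.0942, so the approximation is valid.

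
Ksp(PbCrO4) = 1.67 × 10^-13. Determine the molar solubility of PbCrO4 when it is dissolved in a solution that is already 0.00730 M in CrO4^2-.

s ≈ 2.29 × 10^-11 M

PbCrO4(s) ⇌ Pb^2+(aq) + CrO4^2-(aq)
Ksp = [Pb^2+][CrO4^2-]
Let s be the molar solubility in this solution. [Pb^2+] = s, [CrO4^2-] = 0.00730 + s ≈ 0.00730 (Ksp is small, so little additional dissolves).
Ksp ≈ s × 0.00730
s = 2.29 × 10^-11 M
Check: s = 2.3 x 10^-11 ≪ 0.00730, so the approximation is valid.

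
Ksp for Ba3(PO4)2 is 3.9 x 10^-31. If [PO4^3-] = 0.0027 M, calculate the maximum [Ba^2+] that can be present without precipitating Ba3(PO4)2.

[Ba^2+] ≈ 3.8e-9 M

Ba3(PO4)2(s) ⇌ 3 Ba^2+(aq) + 2 PO4^3-(aq)
Ksp = [Ba^2+]^3[PO4^3-]^2
Precipitation begins when Q = Ksp. With [PO4^3-] = 0.0027 M:
3.9 x 10^-31 = (0.0027)^2 × [Ba^2+]^3
[Ba^2+] = (3.9 x 10^-31 / 7.29 × 10^-6)^(1/3) = 3.8 × 10^-9 M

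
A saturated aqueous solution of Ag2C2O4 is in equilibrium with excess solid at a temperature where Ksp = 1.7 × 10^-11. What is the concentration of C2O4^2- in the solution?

Ag2C2O4(s) ⇌ 2 Ag^+(aq) + C2O4^2-(aq)
Ksp = [Ag^+]^2[C2O4^2-]
If s mol/L of Ag2C2O4 dissolves, [Ag^+] = 2s and [C2O4^2-] = s.
So Ksp = (2s)^2 × s = 4s^3
Solving, s = (1.7 × 10^-11/4)^(1/3) = 1.62 × 10^-4 M
[C2O4^2-] = s = 1.6 × 10^-4 M

[C2O4^2-] ≈ 1.6 x 10^-4 M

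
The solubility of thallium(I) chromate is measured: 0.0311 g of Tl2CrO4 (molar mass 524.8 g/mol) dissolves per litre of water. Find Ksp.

Molar solubility s = (3.11 × 10^-2 g/L) / (524.8 g/mol) = 5.926 × 10^-5 M.
Tl2CrO4(s) ⇌ 2 Tl^+(aq) + CrO4^2-(aq)
For each mole of Tl2CrO4 that dissolves: [Tl^+] = 2s, [CrO4^2-] = s.
Ksp = [Tl^+]^2[CrO4^2-]
Substituting: Ksp = (2s)^2s = 4s^3
Ksp = 4 × (5.926 x 10^-5)^3 = 8.32 × 10^-13

Ksp ≈ 8.32e-13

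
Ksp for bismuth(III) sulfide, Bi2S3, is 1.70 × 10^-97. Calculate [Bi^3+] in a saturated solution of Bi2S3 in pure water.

[Bi^3+] ≈ 3.47 × 10^-20 M

Bi2S3(s) <=> 2 Bi^3+ + 3 S^2-
Ksp = [Bi^3+]^2[S^2-]^3
If s mol/L of Bi2S3 dissolves, [Bi^3+] = 2s and [S^2-] = 3s.
Ksp = (2s)^2(3s)^3 = 108s^5
Solving, s = (1.70 × 10^-97/108)^(1/5) = 1.735 × 10^-20 M
[Bi^3+] = 2s = 3.47 × 10^-20 M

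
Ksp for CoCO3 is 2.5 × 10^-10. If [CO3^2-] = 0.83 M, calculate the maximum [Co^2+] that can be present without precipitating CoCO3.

3.0 × 10^-10 M

CoCO3(s) ⇌ Co^2+ + CO3^2-
Ksp = [Co^2+][CO3^2-]
Precipitation begins when Q = Ksp. With [CO3^2-] = 0.83 M:
2.5 × 10^-10 = (0.83) × [Co^2+]
[Co^2+] = (2.5 × 10^-10 / 8.3 x 10^-1) = 3.0 × 10^-10 M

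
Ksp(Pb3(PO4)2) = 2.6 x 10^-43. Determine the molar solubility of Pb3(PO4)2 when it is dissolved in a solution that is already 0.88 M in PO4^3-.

2.3 × 10^-15 M

Pb3(PO4)2(s) ⇌ 3 Pb^2+ + 2 PO4^3-
Ksp = [Pb^2+]^3[PO4^3-]^2
Let s be the molar solubility in this solution. [Pb^2+] = 3s, [PO4^3-] = 0.88 + 2s ≈ 0.88 (since the PO4^3- already present dominates).
Ksp ≈ (3s)^3 × (0.88)^2
s = 2.3 x 10^-15 M
Check: 2s = 4.6 × 10^-15 ≪ 0.88, so the approximation is valid.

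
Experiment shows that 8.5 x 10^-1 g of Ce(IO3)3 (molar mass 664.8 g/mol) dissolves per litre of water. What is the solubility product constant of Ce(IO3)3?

Molar solubility s = (8.5 × 10^-1 g/L) / (664.8 g/mol) = 1.28 x 10^-3 M.
Ce(IO3)3(s) <=> Ce^3+(aq) + 3 IO3^-(aq)
For each mole of Ce(IO3)3 that dissolves: [Ce^3+] = s, [IO3^-] = 3s.
Ksp = [Ce^3+][IO3^-]^3
Ksp = s(3s)^3 = 27s^4
Ksp = 27 × (1.28 × 10^-3)^4 = 7.2 × 10^-11

7.2e-11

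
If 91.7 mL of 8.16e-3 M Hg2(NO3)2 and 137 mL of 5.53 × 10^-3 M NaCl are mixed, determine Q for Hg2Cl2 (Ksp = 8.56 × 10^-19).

Total volume = 91.7 + 137 = 228.7 mL.
[Hg2^2+] = 8.16 x 10^-3 × (91.7/228.7) = 3.272 x 10^-3 M
[Cl^-] = 5.53 x 10^-3 × (137/228.7) = 3.313 × 10^-3 M
Hg2Cl2(s) <=> Hg2^2+ + 2 Cl^-, so Q = [Hg2^2+][Cl^-]^2
Q = (3.272 × 10^-3)(3.313 × 10^-3)^2 = 3.59 × 10^-8
Q > Ksp, so Hg2Cl2 will precipitate.

Q ≈ 3.59 × 10^-8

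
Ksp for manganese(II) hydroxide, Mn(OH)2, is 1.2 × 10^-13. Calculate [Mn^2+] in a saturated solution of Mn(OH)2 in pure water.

[Mn^2+] ≈ 3.1 × 10^-5 M

Mn(OH)2(s) <=> Mn^2+(aq) + 2 OH^-(aq)
Ksp = [Mn^2+][OH^-]^2
Let s = molar solubility. Then [Mn^2+] = s and [OH^-] = 2s.
So Ksp = s × (2s)^2 = 4s^3
s^3 = 1.2 × 10^-13 / 4, so s = 3.11 × 10^-5 M
[Mn^2+] = s = 3.1 × 10^-5 M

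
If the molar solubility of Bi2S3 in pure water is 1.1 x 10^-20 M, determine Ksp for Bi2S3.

Ksp = 1.7 × 10^-98

Bi2S3(s) ⇌ 2 Bi^3+ + 3 S^2-
If s mol/L of Bi2S3 dissolves, [Bi^3+] = 2s and [S^2-] = 3s.
Ksp = [Bi^3+]^2[S^2-]^3
So Ksp = (2s)^2 × (3s)^3 = 108s^5
Ksp = 108 × (1.1 × 10^-20)^5 = 1.7 × 10^-98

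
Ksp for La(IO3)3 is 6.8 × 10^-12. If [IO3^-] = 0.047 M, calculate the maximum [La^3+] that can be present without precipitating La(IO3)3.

[La^3+] = 6.5 × 10^-8 M

La(IO3)3(s) ⇌ La^3+(aq) + 3 IO3^-(aq)
Ksp = [La^3+][IO3^-]^3
Precipitation begins when Q = Ksp. With [IO3^-] = 0.047 M:
6.8 × 10^-12 = (0.047)^3 × [La^3+]
[La^3+] = (6.8 × 10^-12 / 1.04 × 10^-4) = 6.5 × 10^-8 M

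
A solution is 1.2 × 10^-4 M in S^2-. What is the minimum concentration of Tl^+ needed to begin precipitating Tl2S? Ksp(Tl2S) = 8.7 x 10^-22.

Tl2S(s) ⇌ 2 Tl^+(aq) + S^2-(aq)
Ksp = [Tl^+]^2[S^2-]
Precipitation begins when Q = Ksp. With [S^2-] = 1.2 × 10^-4 M:
8.7 x 10^-22 = (1.2 × 10^-4) × [Tl^+]^2
[Tl^+] = (8.7 x 10^-22 / 1.2 × 10^-4)^(1/2) = 2.7 × 10^-9 M

2.7 × 10^-9 M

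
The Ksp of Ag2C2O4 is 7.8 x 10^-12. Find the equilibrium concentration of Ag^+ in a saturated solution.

[Ag^+] = 2.5e-4 M

Ag2C2O4(s) <=> 2 Ag^+ + C2O4^2-
Ksp = [Ag^+]^2[C2O4^2-]
If s mol/L of Ag2C2O4 dissolves, [Ag^+] = 2s and [C2O4^2-] = s.
Ksp = (2s)^2s = 4s^3
s = (7.8 x 10^-12 / 4)^(1/3) = 1.25 x 10^-4 M
[Ag^+] = 2s = 2.5 × 10^-4 M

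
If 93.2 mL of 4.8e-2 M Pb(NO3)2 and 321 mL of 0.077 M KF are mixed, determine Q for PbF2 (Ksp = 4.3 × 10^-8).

Q = 3.8 x 10^-5

Total volume = 93.2 + 321 = 414.2 mL.
[Pb^2+] = 4.8 × 10^-2 × (93.2/414.2) = 1.08 x 10^-2 M
[F^-] = 7.7 × 10^-2 × (321/414.2) = 5.97 × 10^-2 M
PbF2(s) ⇌ Pb^2+ + 2 F^-, so Q = [Pb^2+][F^-]^2
Q = (1.08 x 10^-2)(5.97 x 10^-2)^2 = 3.8 × 10^-5
Q > Ksp, so PbF2 will precipitate.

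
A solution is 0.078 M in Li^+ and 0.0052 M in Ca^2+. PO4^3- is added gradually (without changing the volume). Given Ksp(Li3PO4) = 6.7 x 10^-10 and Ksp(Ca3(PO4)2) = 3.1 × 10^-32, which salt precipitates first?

Precipitation of each salt starts when its ion product equals its Ksp.
For Li3PO4: 6.7 x 10^-10 = (0.078)^3 × [PO4^3-]  ⇒  [PO4^3-] = 1.4 x 10^-6 M.
For Ca3(PO4)2: 3.1 × 10^-32 = (0.0052)^3 × [PO4^3-]^2  ⇒  [PO4^3-] = 4.7 × 10^-13 M.
The salt with the lower threshold [PO4^3-] precipitates first: Ca3(PO4)2.

Ca3(PO4)2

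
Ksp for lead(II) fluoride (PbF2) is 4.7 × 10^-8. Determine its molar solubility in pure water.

PbF2(s) ⇌ Pb^2+(aq) + 2 F^-(aq)
Ksp = [Pb^2+][F^-]^2
With molar solubility s: [Pb^2+] = s, [F^-] = 2s.
Ksp = s(2s)^2 = 4s^3
s = (4.7 × 10^-8 / 4)^(1/3) = 2.3 x 10^-3 M

s ≈ 2.3 × 10^-3 M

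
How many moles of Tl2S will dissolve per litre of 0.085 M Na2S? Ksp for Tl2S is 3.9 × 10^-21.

s = 1.1e-10 M

Tl2S(s) ⇌ 2 Tl^+ + S^2-
Ksp = [Tl^+]^2[S^2-]
Let s = moles of Tl2S that dissolve per litre. [Tl^+] = 2s, [S^2-] = 0.085 + s ≈ 0.085 (common-ion effect: S^2- is already 0.085 M).
Ksp ≈ (2s)^2 × 0.085
s = 1.1 × 10^-10 M
Check: s = 1.1 x 10^-10 ≪ 0.085, so the approximation is valid.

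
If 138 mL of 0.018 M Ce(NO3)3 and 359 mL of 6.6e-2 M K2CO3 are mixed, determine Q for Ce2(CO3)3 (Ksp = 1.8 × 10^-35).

Total volume = 138 + 359 = 497 mL.
[Ce^3+] = 1.8 × 10^-2 × (138/497) = 5.00 × 10^-3 M
[CO3^2-] = 6.6 x 10^-2 × (359/497) = 4.77 x 10^-2 M
Ce2(CO3)3(s) <=> 2 Ce^3+ + 3 CO3^2-, so Q = [Ce^3+]^2[CO3^2-]^3
Q = (5.00 x 10^-3)^2(4.77 x 10^-2)^3 = 2.7 × 10^-9
Q > Ksp, so Ce2(CO3)3 will precipitate.

Q = 2.7 x 10^-9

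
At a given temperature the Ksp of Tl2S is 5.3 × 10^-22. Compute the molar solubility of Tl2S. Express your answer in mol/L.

Tl2S(s) ⇌ 2 Tl^+(aq) + S^2-(aq)
Ksp = [Tl^+]^2[S^2-]
For each mole of Tl2S that dissolves: [Tl^+] = 2s, [S^2-] = s.
Ksp = (2s)^2s = 4s^3
s = (5.3 × 10^-22 / 4)^(1/3) = 5.1 x 10^-8 M

s = 5.1e-8 M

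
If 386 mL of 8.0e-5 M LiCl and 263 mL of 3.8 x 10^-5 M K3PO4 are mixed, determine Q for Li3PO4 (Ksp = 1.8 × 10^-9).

1.7e-18

Total volume = 386 + 263 = 649 mL.
[Li^+] = 8.0 × 10^-5 × (386/649) = 4.76 × 10^-5 M
[PO4^3-] = 3.8 x 10^-5 × (263/649) = 1.54 x 10^-5 M
Li3PO4(s) ⇌ 3 Li^+(aq) + PO4^3-(aq), so Q = [Li^+]^3[PO4^3-]
Q = (4.76 × 10^-5)^3(1.54 × 10^-5) = 1.7 × 10^-18
Q < Ksp, so no precipitate of Li3PO4 forms.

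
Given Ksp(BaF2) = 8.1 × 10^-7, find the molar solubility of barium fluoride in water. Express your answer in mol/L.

BaF2(s) <=> Ba^2+(aq) + 2 F^-(aq)
Ksp = [Ba^2+][F^-]^2
With molar solubility s: [Ba^2+] = s, [F^-] = 2s.
Ksp = s(2s)^2 = 4s^3
s = (8.1 × 10^-7 / 4)^(1/3) = 5.9 × 10^-3 M

5.9 x 10^-3 M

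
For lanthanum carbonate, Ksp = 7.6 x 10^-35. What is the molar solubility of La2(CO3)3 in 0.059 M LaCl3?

La2(CO3)3(s) <=> 2 La^3+(aq) + 3 CO3^2-(aq)
Ksp = [La^3+]^2[CO3^2-]^3
If s mol/L dissolves here, [La^3+] = 0.059 + 2s ≈ 0.059, [CO3^2-] = 3s (Ksp is small, so little additional dissolves).
Ksp ≈ (0.059)^2 × (3s)^3
s = 9.3 × 10^-12 M
Check: 2s = 1.9 × 10^-11 ≪ 0.059, so the approximation is valid.

9.3 × 10^-12 M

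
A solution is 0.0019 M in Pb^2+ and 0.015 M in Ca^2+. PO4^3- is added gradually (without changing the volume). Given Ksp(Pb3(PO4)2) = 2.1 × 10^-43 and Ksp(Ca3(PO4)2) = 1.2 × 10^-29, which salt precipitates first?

Each salt begins to precipitate when Q = Ksp, i.e. when [PO4^3-] reaches its threshold.
For Pb3(PO4)2: 2.1 × 10^-43 = (0.0019)^3 × [PO4^3-]^2  ⇒  [PO4^3-] = 5.5 × 10^-18 M.
For Ca3(PO4)2: 1.2 × 10^-29 = (0.015)^3 × [PO4^3-]^2  ⇒  [PO4^3-] = 1.9 x 10^-12 M.
The salt with the lower threshold [PO4^3-] precipitates first: Pb3(PO4)2.

Pb3(PO4)2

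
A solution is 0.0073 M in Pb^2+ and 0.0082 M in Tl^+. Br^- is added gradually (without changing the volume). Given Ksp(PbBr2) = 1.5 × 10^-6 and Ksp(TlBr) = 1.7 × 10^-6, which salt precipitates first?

TlBr

Each salt begins to precipitate when Q = Ksp, i.e. when [Br^-] reaches its threshold.
For PbBr2: 1.5 × 10^-6 = 0.0073 × [Br^-]^2  ⇒  [Br^-] = 1.4 × 10^-2 M.
For TlBr: 1.7 × 10^-6 = 0.0082 × [Br^-]  ⇒  [Br^-] = 2.1 × 10^-4 M.
The salt with the lower threshold [Br^-] precipitates first: TlBr.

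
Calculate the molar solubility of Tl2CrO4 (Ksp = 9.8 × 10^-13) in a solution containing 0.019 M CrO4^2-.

3.6 × 10^-6 M

Tl2CrO4(s) ⇌ 2 Tl^+(aq) + CrO4^2-(aq)
Ksp = [Tl^+]^2[CrO4^2-]
Let s = moles of Tl2CrO4 that dissolve per litre. [Tl^+] = 2s, [CrO4^2-] = 0.019 + s ≈ 0.019 (Ksp is small, so little additional dissolves).
Ksp ≈ (2s)^2 × 0.019
s = 3.6 x 10^-6 M
Check: s = 3.6 × 10^-6 ≪ 0.019, so the approximation is valid.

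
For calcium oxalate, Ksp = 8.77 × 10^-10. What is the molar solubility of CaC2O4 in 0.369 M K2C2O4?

CaC2O4(s) ⇌ Ca^2+ + C2O4^2-
Ksp = [Ca^2+][C2O4^2-]
If s mol/L dissolves here, [Ca^2+] = s, [C2O4^2-] = 0.369 + s ≈ 0.369 (Ksp is small, so little additional dissolves).
Ksp ≈ s × 0.369
s = 2.38 x 10^-9 M
Check: s = 2.4 × 10^-9 ≪ 0.369, so the approximation is valid.

s = 2.38 × 10^-9 M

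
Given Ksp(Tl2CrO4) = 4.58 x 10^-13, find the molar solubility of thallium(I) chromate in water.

4.86 × 10^-5 M

Tl2CrO4(s) <=> 2 Tl^+(aq) + CrO4^2-(aq)
Ksp = [Tl^+]^2[CrO4^2-]
With molar solubility s: [Tl^+] = 2s, [CrO4^2-] = s.
Ksp = (2s)^2s = 4s^3
s = (4.58 x 10^-13 / 4)^(1/3) = 4.86 × 10^-5 M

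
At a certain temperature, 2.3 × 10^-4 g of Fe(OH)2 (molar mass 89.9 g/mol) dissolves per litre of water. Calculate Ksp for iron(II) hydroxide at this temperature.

Ksp ≈ 6.7 x 10^-17

Molar solubility s = (2.3 x 10^-4 g/L) / (89.9 g/mol) = 2.56 × 10^-6 M.
Fe(OH)2(s) <=> Fe^2+ + 2 OH^-
With molar solubility s: [Fe^2+] = s, [OH^-] = 2s.
Ksp = [Fe^2+][OH^-]^2
Ksp = s(2s)^2 = 4s^3
With s = 2.56 × 10^-6: Ksp = 6.7 x 10^-17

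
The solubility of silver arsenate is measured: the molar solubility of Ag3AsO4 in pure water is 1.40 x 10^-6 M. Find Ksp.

Ag3AsO4(s) ⇌ 3 Ag^+ + AsO4^3-
If s mol/L of Ag3AsO4 dissolves, [Ag^+] = 3s and [AsO4^3-] = s.
Ksp = [Ag^+]^3[AsO4^3-]
Substituting: Ksp = (3s)^3s = 27s^4
Ksp = 27 × (1.40 × 10^-6)^4 = 1.04 x 10^-22

1.04 × 10^-22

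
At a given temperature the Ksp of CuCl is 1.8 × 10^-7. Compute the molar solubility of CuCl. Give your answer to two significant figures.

CuCl(s) <=> Cu^+ + Cl^-
Ksp = [Cu^+][Cl^-]
Let s = molar solubility. Then [Cu^+] = s and [Cl^-] = s.
Ksp = (s)(s) = s^2
s = √(1.8 × 10^-7) = 4.2 × 10^-4 M

s = 4.2 × 10^-4 M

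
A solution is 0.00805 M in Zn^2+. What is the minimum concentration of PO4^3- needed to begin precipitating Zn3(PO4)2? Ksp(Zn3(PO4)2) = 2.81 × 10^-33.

Zn3(PO4)2(s) <=> 3 Zn^2+(aq) + 2 PO4^3-(aq)
Ksp = [Zn^2+]^3[PO4^3-]^2
Precipitation begins when Q = Ksp. With [Zn^2+] = 0.00805 M:
2.81 × 10^-33 = (0.00805)^3 × [PO4^3-]^2
[PO4^3-] = (2.81 × 10^-33 / 5.217 × 10^-7)^(1/2) = 7.34 × 10^-14 M

7.34e-14 M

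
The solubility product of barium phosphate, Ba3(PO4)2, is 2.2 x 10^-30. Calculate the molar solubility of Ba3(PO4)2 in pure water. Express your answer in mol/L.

s ≈ 4.6e-7 M

Ba3(PO4)2(s) ⇌ 3 Ba^2+ + 2 PO4^3-
Ksp = [Ba^2+]^3[PO4^3-]^2
For each mole of Ba3(PO4)2 that dissolves: [Ba^2+] = 3s, [PO4^3-] = 2s.
So Ksp = (3s)^3 × (2s)^2 = 108s^5
s^5 = 2.2 x 10^-30 / 108, so s = 4.6 x 10^-7 M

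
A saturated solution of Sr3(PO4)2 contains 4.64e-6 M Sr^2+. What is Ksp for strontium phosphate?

Sr3(PO4)2(s) ⇌ 3 Sr^2+(aq) + 2 PO4^3-(aq)
Stoichiometry gives [PO4^3-] = (2/3)[Sr^2+] = 3.093 x 10^-6 M.
Ksp = [Sr^2+]^3[PO4^3-]^2
Ksp = (4.64 x 10^-6)^3 × (3.093 x 10^-6)^2 = 9.56 x 10^-28

9.56e-28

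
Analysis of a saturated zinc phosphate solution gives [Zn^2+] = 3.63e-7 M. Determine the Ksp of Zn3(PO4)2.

2.80 × 10^-33

Zn3(PO4)2(s) ⇌ 3 Zn^2+ + 2 PO4^3-
Stoichiometry gives [PO4^3-] = (2/3)[Zn^2+] = 2.420 x 10^-7 M.
Ksp = [Zn^2+]^3[PO4^3-]^2
Ksp = (3.63 × 10^-7)^3 × (2.420 × 10^-7)^2 = 2.80 × 10^-33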